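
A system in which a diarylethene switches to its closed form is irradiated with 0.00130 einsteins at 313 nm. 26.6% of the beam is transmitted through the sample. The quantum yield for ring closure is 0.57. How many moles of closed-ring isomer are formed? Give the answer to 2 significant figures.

Fraction absorbed: 1 − 26.6/100 = 0.7340.
Photons absorbed: 0.7340 × 0.00130 = 9.542e-4 mol.
Product: Φ × n_abs = 0.57 × 9.542e-4 = 5.439e-4 mol.

5.4e-4 mol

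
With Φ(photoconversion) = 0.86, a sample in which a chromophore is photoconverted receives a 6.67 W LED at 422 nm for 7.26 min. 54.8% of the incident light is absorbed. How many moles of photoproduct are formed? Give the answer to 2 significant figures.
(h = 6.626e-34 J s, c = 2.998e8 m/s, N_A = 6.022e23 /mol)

0.0048 mol

Photon energy at 422 nm: hc/λ = (6.626e-34)(2.998e8)/(422e-9) = 4.707e-19 J.
Energy delivered: (6.67 W)(435.6 s) = 2905 J.
Photons incident: 2905 / 4.707e-19 = 6.172e21, i.e. 6.172e21/6.022e23 = 0.01025 mol.
Photons absorbed: 0.548 × 0.01025 = 0.005617 mol.
Product: Φ × n_abs = 0.86 × 0.005617 = 0.004831 mol.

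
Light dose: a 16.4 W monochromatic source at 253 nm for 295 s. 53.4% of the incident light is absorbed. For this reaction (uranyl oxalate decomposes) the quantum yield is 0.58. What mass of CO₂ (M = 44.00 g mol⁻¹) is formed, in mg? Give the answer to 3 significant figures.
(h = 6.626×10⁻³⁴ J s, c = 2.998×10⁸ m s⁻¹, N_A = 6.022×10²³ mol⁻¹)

Photon energy at 253 nm: hc/λ = (6.626×10⁻³⁴)(2.998×10⁸)/(253×10⁻⁹) = 7.852×10⁻¹⁹ J.
Energy delivered: (16.4 W)(295 s) = 4838 J.
Photons incident: 4838 / 7.852×10⁻¹⁹ = 6.161×10²¹, i.e. 6.161×10²¹/6.022×10²³ = 0.01023 mol.
Photons absorbed: 0.534 × 0.01023 = 0.005463 mol.
Product: Φ × n_abs = 0.58 × 0.005463 = 0.003169 mol.
Mass: 0.003169 × 44.00 = 0.1394 g = 139 mg.

139 mg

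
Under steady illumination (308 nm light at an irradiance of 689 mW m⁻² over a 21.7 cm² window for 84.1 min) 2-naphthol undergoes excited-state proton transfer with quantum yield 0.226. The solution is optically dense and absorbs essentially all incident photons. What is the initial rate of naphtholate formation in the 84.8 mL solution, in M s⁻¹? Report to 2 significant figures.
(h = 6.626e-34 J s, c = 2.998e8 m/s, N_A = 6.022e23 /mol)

Photon energy at 308 nm: hc/λ = (6.626e-34)(2.998e8)/(308e-9) = 6.450e-19 J.
Energy delivered: (689 mW m⁻²)(21.7e-4 m²)(5046 s) = 7.544 J.
Photons incident: 7.544 / 6.450e-19 = 1.170e19, i.e. 1.170e19/6.022e23 = 1.943e-5 mol.
Product formed: 0.226 × 1.943e-5 = 4.391e-6 mol.
Rate: 4.391e-6 mol / (5046 s × 0.0848 L) = 1.0e-8 M s⁻¹.

1.0e-8 M s⁻¹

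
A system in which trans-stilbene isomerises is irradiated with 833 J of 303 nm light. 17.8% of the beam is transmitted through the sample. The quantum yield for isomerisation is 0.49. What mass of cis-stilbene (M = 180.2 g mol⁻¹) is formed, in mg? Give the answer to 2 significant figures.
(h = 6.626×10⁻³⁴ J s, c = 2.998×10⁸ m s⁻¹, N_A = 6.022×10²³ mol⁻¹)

150 mg

Photon energy at 303 nm: hc/λ = (6.626×10⁻³⁴)(2.998×10⁸)/(303×10⁻⁹) = 6.556×10⁻¹⁹ J.
Photons incident: 833 / 6.556×10⁻¹⁹ = 1.271×10²¹, i.e. 1.271×10²¹/6.022×10²³ = 0.002111 mol.
Fraction absorbed: 1 − 17.8/100 = 0.8220.
Photons absorbed: 0.8220 × 0.002111 = 0.001735 mol.
Product: Φ × n_abs = 0.49 × 0.001735 = 8.501×10⁻⁴ mol.
Mass: 8.501×10⁻⁴ × 180.2 = 0.1532 g = 150 mg.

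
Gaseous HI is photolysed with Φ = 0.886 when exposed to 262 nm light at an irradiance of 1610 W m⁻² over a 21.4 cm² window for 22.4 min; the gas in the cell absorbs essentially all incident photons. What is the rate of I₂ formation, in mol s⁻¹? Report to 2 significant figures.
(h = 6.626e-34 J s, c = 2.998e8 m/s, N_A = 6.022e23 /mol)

Photon energy at 262 nm: hc/λ = (6.626e-34)(2.998e8)/(262e-9) = 7.582e-19 J.
Energy delivered: (1610 W m⁻²)(21.4e-4 m²)(1344 s) = 4631 J.
Photons incident: 4631 / 7.582e-19 = 6.108e21, i.e. 6.108e21/6.022e23 = 0.01014 mol.
Product formed: 0.886 × 0.01014 = 0.008984 mol.
Rate: 0.008984 / 1344 s = 6.7e-6 mol s⁻¹.

6.7e-6 mol s⁻¹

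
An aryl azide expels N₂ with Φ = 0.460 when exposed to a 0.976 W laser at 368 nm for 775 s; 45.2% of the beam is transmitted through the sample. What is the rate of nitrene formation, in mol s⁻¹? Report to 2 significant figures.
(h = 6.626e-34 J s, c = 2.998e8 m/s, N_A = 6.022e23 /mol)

Photon energy at 368 nm: hc/λ = (6.626e-34)(2.998e8)/(368e-9) = 5.398e-19 J.
Energy delivered: (0.976 W)(775 s) = 756.4 J.
Photons incident: 756.4 / 5.398e-19 = 1.401e21, i.e. 1.401e21/6.022e23 = 0.002326 mol.
Fraction absorbed: 1 − 45.2/100 = 0.5480.
Photons absorbed: 0.5480 × 0.002326 = 0.001275 mol.
Product formed: 0.460 × 0.001275 = 5.865e-4 mol.
Rate: 5.865e-4 / 775 s = 7.6e-7 mol s⁻¹.

7.6e-7 mol s⁻¹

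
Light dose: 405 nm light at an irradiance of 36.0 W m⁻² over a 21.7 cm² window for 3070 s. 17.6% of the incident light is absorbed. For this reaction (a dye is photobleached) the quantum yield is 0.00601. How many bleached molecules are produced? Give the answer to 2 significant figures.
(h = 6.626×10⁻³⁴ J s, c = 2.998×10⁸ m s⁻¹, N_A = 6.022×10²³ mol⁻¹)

5.2×10¹⁷ bleached molecules

Photon energy at 405 nm: hc/λ = (6.626×10⁻³⁴)(2.998×10⁸)/(405×10⁻⁹) = 4.905×10⁻¹⁹ J.
Energy delivered: (36.0 W m⁻²)(21.7×10⁻⁴ m²)(3070 s) = 239.8 J.
Photons incident: 239.8 / 4.905×10⁻¹⁹ = 4.889×10²⁰, i.e. 4.889×10²⁰/6.022×10²³ = 8.119×10⁻⁴ mol.
Photons absorbed: 0.176 × 8.119×10⁻⁴ = 1.429×10⁻⁴ mol.
Product: Φ × n_abs = 0.00601 × 1.429×10⁻⁴ = 8.588×10⁻⁷ mol.
As a count: 8.588×10⁻⁷ × 6.022×10²³ = 5.2×10¹⁷.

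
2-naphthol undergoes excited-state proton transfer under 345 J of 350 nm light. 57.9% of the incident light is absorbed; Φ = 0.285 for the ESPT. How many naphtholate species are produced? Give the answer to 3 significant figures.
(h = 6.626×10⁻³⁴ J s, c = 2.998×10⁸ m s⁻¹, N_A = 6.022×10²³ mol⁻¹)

1.00×10²⁰ species

Photon energy at 350 nm: hc/λ = (6.626×10⁻³⁴)(2.998×10⁸)/(350×10⁻⁹) = 5.676×10⁻¹⁹ J.
Photons incident: 345 / 5.676×10⁻¹⁹ = 6.078×10²⁰, i.e. 6.078×10²⁰/6.022×10²³ = 0.001009 mol.
Photons absorbed: 0.579 × 0.001009 = 5.842×10⁻⁴ mol.
Product: Φ × n_abs = 0.285 × 5.842×10⁻⁴ = 1.665×10⁻⁴ mol.
As a count: 1.665×10⁻⁴ × 6.022×10²³ = 1.00×10²⁰.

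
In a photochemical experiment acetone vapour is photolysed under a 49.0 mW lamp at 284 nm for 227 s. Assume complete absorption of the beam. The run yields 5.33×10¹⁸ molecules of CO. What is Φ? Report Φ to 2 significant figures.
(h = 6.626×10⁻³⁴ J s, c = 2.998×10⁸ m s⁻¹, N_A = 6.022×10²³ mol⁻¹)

Product: 5.33×10¹⁸ / 6.022×10²³ = 8.851×10⁻⁶ mol.
Photon energy at 284 nm: hc/λ = (6.626×10⁻³⁴)(2.998×10⁸)/(284×10⁻⁹) = 6.995×10⁻¹⁹ J.
Energy delivered: (49.0 mW)(227 s) = 11.12 J.
Photons incident: 11.12 / 6.995×10⁻¹⁹ = 1.590×10¹⁹, i.e. 1.590×10¹⁹/6.022×10²³ = 2.640×10⁻⁵ mol.
Φ = 8.851×10⁻⁶ mol / 2.640×10⁻⁵ mol photons = 0.34.

Φ = 0.34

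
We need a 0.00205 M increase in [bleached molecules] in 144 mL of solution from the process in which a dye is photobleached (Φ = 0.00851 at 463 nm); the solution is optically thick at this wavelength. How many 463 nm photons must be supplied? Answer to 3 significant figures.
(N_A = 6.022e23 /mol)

2.09e22 photons

Product: (0.00205 M)(0.144 L) = 2.952e-4 mol.
Photons that must be absorbed: 2.952e-4 / 0.00851 = 0.03469 mol.
Photon count: 0.03469 × 6.022e23 = 2.09e22.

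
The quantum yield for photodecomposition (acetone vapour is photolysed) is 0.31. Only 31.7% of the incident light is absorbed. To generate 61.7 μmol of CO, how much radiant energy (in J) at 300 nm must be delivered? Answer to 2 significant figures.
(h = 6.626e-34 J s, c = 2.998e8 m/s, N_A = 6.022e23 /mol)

250 J

Product: 61.7 μmol = 6.17e-5 mol.
Photons that must be absorbed: 6.17e-5 / 0.31 = 1.990e-4 mol.
Incident photons needed: 1.990e-4 / 0.317 = 6.278e-4 mol.
Photon energy: hc/λ = 6.622e-19 J; per mole, 3.988e5 J mol⁻¹.
Energy required: 6.278e-4 × 3.988e5 = 250 J.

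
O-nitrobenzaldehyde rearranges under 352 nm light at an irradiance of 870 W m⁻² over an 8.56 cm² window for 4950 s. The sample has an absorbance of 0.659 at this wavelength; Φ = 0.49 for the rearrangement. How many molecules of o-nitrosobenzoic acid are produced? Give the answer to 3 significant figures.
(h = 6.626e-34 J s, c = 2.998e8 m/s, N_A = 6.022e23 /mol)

2.50e21 molecules

Photon energy at 352 nm: hc/λ = (6.626e-34)(2.998e8)/(352e-9) = 5.643e-19 J.
Energy delivered: (870 W m⁻²)(8.56e-4 m²)(4950 s) = 3686 J.
Photons incident: 3686 / 5.643e-19 = 6.532e21, i.e. 6.532e21/6.022e23 = 0.01085 mol.
Fraction absorbed: 1 − 10^(−0.659) = 0.7807.
Photons absorbed: 0.7807 × 0.01085 = 0.008471 mol.
Product: Φ × n_abs = 0.49 × 0.008471 = 0.004151 mol.
As a count: 0.004151 × 6.022e23 = 2.50e21.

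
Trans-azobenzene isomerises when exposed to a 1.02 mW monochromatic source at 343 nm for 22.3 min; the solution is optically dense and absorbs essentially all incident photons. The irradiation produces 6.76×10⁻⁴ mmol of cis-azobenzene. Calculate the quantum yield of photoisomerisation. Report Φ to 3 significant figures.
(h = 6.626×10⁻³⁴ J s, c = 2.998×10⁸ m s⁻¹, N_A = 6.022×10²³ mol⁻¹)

Φ = 0.173

Product: 6.76×10⁻⁴ mmol = 6.76×10⁻⁷ mol.
Photon energy at 343 nm: hc/λ = (6.626×10⁻³⁴)(2.998×10⁸)/(343×10⁻⁹) = 5.791×10⁻¹⁹ J.
Energy delivered: (1.02 mW)(1338 s) = 1.365 J.
Photons incident: 1.365 / 5.791×10⁻¹⁹ = 2.357×10¹⁸, i.e. 2.357×10¹⁸/6.022×10²³ = 3.914×10⁻⁶ mol.
Φ = 6.76×10⁻⁷ mol / 3.914×10⁻⁶ mol photons = 0.173.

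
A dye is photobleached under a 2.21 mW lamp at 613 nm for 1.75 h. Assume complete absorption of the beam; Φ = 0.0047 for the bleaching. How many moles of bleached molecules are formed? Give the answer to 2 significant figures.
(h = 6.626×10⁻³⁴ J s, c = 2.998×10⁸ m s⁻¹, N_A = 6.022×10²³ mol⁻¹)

Photon energy at 613 nm: hc/λ = (6.626×10⁻³⁴)(2.998×10⁸)/(613×10⁻⁹) = 3.241×10⁻¹⁹ J.
Energy delivered: (2.21 mW)(6300 s) = 13.92 J.
Photons incident: 13.92 / 3.241×10⁻¹⁹ = 4.295×10¹⁹, i.e. 4.295×10¹⁹/6.022×10²³ = 7.132×10⁻⁵ mol.
Product: Φ × n_abs = 0.0047 × 7.132×10⁻⁵ = 3.352×10⁻⁷ mol.

3.4×10⁻⁷ mol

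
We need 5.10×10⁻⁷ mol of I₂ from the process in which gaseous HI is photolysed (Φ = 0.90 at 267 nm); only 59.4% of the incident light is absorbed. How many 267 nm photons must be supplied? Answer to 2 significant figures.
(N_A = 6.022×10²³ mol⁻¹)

5.7×10¹⁷ photons

Photons that must be absorbed: 5.10×10⁻⁷ / 0.90 = 5.667×10⁻⁷ mol.
Incident photons needed: 5.667×10⁻⁷ / 0.594 = 9.540×10⁻⁷ mol.
Photon count: 9.540×10⁻⁷ × 6.022×10²³ = 5.7×10¹⁷.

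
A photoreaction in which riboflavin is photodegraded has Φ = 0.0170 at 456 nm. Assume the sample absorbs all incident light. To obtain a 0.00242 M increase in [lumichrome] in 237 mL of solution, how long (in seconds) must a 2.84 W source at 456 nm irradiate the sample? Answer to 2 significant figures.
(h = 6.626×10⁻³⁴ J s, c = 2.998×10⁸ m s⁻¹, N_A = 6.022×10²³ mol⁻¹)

t ≈ 3100 s

Product: (0.00242 M)(0.237 L) = 5.735×10⁻⁴ mol.
Photons that must be absorbed: 5.735×10⁻⁴ / 0.0170 = 0.03374 mol.
Photon energy: hc/λ = 4.356×10⁻¹⁹ J; per mole, 2.623×10⁵ J mol⁻¹.
Energy required: 0.03374 × 2.623×10⁵ = 8850 J.
Time: 8850 J / 2.84 W = 3100 s.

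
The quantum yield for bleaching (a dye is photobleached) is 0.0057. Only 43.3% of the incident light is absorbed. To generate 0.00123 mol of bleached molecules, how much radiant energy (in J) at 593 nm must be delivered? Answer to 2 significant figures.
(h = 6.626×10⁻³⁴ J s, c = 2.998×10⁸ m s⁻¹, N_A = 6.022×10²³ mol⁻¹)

Photons that must be absorbed: 0.00123 / 0.0057 = 0.2158 mol.
Incident photons needed: 0.2158 / 0.433 = 0.4984 mol.
Photon energy: hc/λ = 3.350×10⁻¹⁹ J; per mole, 2.017×10⁵ J mol⁻¹.
Energy required: 0.4984 × 2.017×10⁵ = 1.0×10⁵ J.

1.0×10⁵ J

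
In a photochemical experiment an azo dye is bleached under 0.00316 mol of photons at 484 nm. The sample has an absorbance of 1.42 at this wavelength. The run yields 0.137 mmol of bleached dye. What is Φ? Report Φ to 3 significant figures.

Φ = 0.0451

Product: 0.137 mmol = 1.37e-4 mol.
Fraction absorbed: 1 − 10^(−1.42) = 0.9620.
Photons absorbed: 0.9620 × 0.00316 = 0.003040 mol.
Φ = 1.37e-4 mol / 0.003040 mol photons = 0.0451.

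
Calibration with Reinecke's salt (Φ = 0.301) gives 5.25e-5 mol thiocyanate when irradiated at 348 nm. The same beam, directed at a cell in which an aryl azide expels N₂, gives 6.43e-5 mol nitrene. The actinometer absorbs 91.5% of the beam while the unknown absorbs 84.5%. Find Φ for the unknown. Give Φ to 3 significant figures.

Photons absorbed by the actinometer: 5.25e-5 / 0.301 = 1.744e-4 mol.
Incident flux: 1.744e-4 / 0.915 = 1.906e-4 einstein.
Absorbed by unknown: 0.845 × 1.906e-4 = 1.611e-4 mol.
Φ(unknown) = 6.43e-5 / 1.611e-4 = 0.399.

Φ = 0.399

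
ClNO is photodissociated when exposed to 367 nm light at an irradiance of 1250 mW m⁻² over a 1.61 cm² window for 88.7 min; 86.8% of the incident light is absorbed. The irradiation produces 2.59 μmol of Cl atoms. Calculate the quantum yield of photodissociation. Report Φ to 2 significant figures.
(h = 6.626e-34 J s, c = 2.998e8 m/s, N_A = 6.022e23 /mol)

Φ = 0.91

Product: 2.59 μmol = 2.59e-6 mol.
Photon energy at 367 nm: hc/λ = (6.626e-34)(2.998e8)/(367e-9) = 5.413e-19 J.
Energy delivered: (1250 mW m⁻²)(1.61e-4 m²)(5322 s) = 1.071 J.
Photons incident: 1.071 / 5.413e-19 = 1.979e18, i.e. 1.979e18/6.022e23 = 3.286e-6 mol.
Photons absorbed: 0.868 × 3.286e-6 = 2.852e-6 mol.
Φ = 2.59e-6 mol / 2.852e-6 mol photons = 0.91.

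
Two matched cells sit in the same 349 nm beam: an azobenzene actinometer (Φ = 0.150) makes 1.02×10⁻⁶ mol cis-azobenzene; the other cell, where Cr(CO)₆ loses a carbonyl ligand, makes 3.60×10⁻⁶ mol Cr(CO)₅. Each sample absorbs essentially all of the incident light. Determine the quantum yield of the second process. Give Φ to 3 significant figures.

Photons absorbed by the actinometer: 1.02×10⁻⁶ / 0.150 = 6.800×10⁻⁶ mol.
Φ(unknown) = 3.60×10⁻⁶ / 6.800×10⁻⁶ = 0.529.

Φ = 0.529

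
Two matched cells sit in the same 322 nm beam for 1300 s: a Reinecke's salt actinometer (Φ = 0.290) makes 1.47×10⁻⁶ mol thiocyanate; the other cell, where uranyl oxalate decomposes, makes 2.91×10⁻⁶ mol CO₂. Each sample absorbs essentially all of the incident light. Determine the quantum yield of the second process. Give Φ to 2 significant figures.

Photons absorbed by the actinometer: 1.47×10⁻⁶ / 0.290 = 5.069×10⁻⁶ mol.
Φ(unknown) = 2.91×10⁻⁶ / 5.069×10⁻⁶ = 0.57.

Φ = 0.57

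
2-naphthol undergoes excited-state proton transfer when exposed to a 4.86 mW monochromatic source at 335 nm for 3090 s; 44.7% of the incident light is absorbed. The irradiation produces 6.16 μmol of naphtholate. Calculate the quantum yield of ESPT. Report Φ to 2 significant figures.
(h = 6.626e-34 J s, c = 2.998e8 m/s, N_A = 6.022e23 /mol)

Product: 6.16 μmol = 6.16e-6 mol.
Photon energy at 335 nm: hc/λ = (6.626e-34)(2.998e8)/(335e-9) = 5.930e-19 J.
Energy delivered: (4.86 mW)(3090 s) = 15.02 J.
Photons incident: 15.02 / 5.930e-19 = 2.533e19, i.e. 2.533e19/6.022e23 = 4.206e-5 mol.
Photons absorbed: 0.447 × 4.206e-5 = 1.880e-5 mol.
Φ = 6.16e-6 mol / 1.880e-5 mol photons = 0.33.

Φ = 0.33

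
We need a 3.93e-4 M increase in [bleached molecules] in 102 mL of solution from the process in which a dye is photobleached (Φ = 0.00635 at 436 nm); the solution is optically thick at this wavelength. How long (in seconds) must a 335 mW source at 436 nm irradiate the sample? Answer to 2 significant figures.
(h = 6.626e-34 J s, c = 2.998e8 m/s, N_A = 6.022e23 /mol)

Product: (3.93e-4 M)(0.102 L) = 4.009e-5 mol.
Photons that must be absorbed: 4.009e-5 / 0.00635 = 0.006313 mol.
Photon energy: hc/λ = 4.556e-19 J; per mole, 2.744e5 J mol⁻¹.
Energy required: 0.006313 × 2.744e5 = 1732 J.
Time: 1732 J / 0.335 W = 5200 s.

t ≈ 5200 s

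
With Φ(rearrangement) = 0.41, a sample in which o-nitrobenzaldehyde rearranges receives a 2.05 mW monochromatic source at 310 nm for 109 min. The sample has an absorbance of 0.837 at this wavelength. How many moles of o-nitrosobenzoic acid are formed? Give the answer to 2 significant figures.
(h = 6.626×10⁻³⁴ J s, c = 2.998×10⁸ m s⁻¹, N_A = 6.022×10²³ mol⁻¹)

Photon energy at 310 nm: hc/λ = (6.626×10⁻³⁴)(2.998×10⁸)/(310×10⁻⁹) = 6.408×10⁻¹⁹ J.
Energy delivered: (2.05 mW)(6540 s) = 13.41 J.
Photons incident: 13.41 / 6.408×10⁻¹⁹ = 2.093×10¹⁹, i.e. 2.093×10¹⁹/6.022×10²³ = 3.476×10⁻⁵ mol.
Fraction absorbed: 1 − 10^(−0.837) = 0.8545.
Photons absorbed: 0.8545 × 3.476×10⁻⁵ = 2.970×10⁻⁵ mol.
Product: Φ × n_abs = 0.41 × 2.970×10⁻⁵ = 1.218×10⁻⁵ mol.

1.2×10⁻⁵ mol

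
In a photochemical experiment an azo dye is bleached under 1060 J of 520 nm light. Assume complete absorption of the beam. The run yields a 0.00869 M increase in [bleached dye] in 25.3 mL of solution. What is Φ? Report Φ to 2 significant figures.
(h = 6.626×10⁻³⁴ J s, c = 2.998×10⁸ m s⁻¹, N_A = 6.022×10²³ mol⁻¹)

Φ = 0.048

Product: (0.00869 M)(0.0253 L) = 2.199×10⁻⁴ mol.
Photon energy at 520 nm: hc/λ = (6.626×10⁻³⁴)(2.998×10⁸)/(520×10⁻⁹) = 3.820×10⁻¹⁹ J.
Photons incident: 1060 / 3.820×10⁻¹⁹ = 2.775×10²¹, i.e. 2.775×10²¹/6.022×10²³ = 0.004608 mol.
Φ = 2.199×10⁻⁴ mol / 0.004608 mol photons = 0.048.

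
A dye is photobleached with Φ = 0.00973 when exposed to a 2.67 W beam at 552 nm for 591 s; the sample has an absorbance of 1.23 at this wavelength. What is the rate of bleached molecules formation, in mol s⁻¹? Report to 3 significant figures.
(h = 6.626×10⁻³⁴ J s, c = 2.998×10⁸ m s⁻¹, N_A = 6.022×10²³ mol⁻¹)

1.13×10⁻⁷ mol s⁻¹

Photon energy at 552 nm: hc/λ = (6.626×10⁻³⁴)(2.998×10⁸)/(552×10⁻⁹) = 3.599×10⁻¹⁹ J.
Energy delivered: (2.67 W)(591 s) = 1578 J.
Photons incident: 1578 / 3.599×10⁻¹⁹ = 4.385×10²¹, i.e. 4.385×10²¹/6.022×10²³ = 0.007282 mol.
Fraction absorbed: 1 − 10^(−1.23) = 0.9411.
Photons absorbed: 0.9411 × 0.007282 = 0.006853 mol.
Product formed: 0.00973 × 0.006853 = 6.668×10⁻⁵ mol.
Rate: 6.668×10⁻⁵ / 591 s = 1.13×10⁻⁷ mol s⁻¹.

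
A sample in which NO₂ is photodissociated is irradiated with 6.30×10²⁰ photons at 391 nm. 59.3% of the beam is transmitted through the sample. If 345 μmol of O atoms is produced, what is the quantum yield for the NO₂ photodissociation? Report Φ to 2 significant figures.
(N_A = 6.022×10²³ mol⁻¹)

Φ = 0.81

Product: 345 μmol = 3.45×10⁻⁴ mol.
Moles of photons: 6.30×10²⁰ / 6.022×10²³ = 0.001046 mol.
Fraction absorbed: 1 − 59.3/100 = 0.4070.
Photons absorbed: 0.4070 × 0.001046 = 4.257×10⁻⁴ mol.
Φ = 3.45×10⁻⁴ mol / 4.257×10⁻⁴ mol photons = 0.81.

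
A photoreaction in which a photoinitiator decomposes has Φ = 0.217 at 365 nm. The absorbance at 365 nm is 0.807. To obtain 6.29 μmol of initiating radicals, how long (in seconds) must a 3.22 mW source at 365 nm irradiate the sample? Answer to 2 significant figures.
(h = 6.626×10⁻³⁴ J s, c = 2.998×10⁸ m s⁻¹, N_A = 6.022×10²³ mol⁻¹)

t ≈ 3500 s

Product: 6.29 μmol = 6.29×10⁻⁶ mol.
Photons that must be absorbed: 6.29×10⁻⁶ / 0.217 = 2.899×10⁻⁵ mol.
Fraction absorbed: 1 − 10^(−0.807) = 0.8440.
Incident photons needed: 2.899×10⁻⁵ / 0.8440 = 3.435×10⁻⁵ mol.
Photon energy: hc/λ = 5.442×10⁻¹⁹ J; per mole, 3.277×10⁵ J mol⁻¹.
Energy required: 3.435×10⁻⁵ × 3.277×10⁵ = 11.26 J.
Time: 11.26 J / 0.00322 W = 3500 s.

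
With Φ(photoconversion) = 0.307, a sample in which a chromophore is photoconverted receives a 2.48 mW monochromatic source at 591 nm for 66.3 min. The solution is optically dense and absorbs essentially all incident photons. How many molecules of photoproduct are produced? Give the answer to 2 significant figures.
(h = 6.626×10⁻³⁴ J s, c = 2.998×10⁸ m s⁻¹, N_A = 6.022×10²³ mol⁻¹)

9.0×10¹⁸ molecules

Photon energy at 591 nm: hc/λ = (6.626×10⁻³⁴)(2.998×10⁸)/(591×10⁻⁹) = 3.361×10⁻¹⁹ J.
Energy delivered: (2.48 mW)(3978 s) = 9.865 J.
Photons incident: 9.865 / 3.361×10⁻¹⁹ = 2.935×10¹⁹, i.e. 2.935×10¹⁹/6.022×10²³ = 4.874×10⁻⁵ mol.
Product: Φ × n_abs = 0.307 × 4.874×10⁻⁵ = 1.496×10⁻⁵ mol.
As a count: 1.496×10⁻⁵ × 6.022×10²³ = 9.0×10¹⁸.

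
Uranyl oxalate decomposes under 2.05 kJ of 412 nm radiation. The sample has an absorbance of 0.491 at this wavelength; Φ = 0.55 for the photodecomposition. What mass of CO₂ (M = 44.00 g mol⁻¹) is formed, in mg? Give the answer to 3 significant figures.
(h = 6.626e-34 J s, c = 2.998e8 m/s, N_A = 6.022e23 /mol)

116 mg

Photon energy at 412 nm: hc/λ = (6.626e-34)(2.998e8)/(412e-9) = 4.822e-19 J.
Incident energy: 2.05 kJ = 2050 J.
Photons incident: 2050 / 4.822e-19 = 4.251e21, i.e. 4.251e21/6.022e23 = 0.007059 mol.
Fraction absorbed: 1 − 10^(−0.491) = 0.6772.
Photons absorbed: 0.6772 × 0.007059 = 0.004780 mol.
Product: Φ × n_abs = 0.55 × 0.004780 = 0.002629 mol.
Mass: 0.002629 × 44.00 = 0.1157 g = 116 mg.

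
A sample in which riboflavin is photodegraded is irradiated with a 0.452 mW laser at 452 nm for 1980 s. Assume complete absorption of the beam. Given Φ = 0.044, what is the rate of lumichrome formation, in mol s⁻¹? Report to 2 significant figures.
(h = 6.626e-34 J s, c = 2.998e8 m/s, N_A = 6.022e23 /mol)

7.5e-11 mol s⁻¹

Photon energy at 452 nm: hc/λ = (6.626e-34)(2.998e8)/(452e-9) = 4.395e-19 J.
Energy delivered: (0.452 mW)(1980 s) = 0.8950 J.
Photons incident: 0.8950 / 4.395e-19 = 2.036e18, i.e. 2.036e18/6.022e23 = 3.381e-6 mol.
Product formed: 0.044 × 3.381e-6 = 1.488e-7 mol.
Rate: 1.488e-7 / 1980 s = 7.5e-11 mol s⁻¹.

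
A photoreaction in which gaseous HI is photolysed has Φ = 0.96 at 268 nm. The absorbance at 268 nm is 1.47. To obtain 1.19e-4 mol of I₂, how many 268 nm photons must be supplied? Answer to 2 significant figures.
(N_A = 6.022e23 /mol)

Photons that must be absorbed: 1.19e-4 / 0.96 = 1.240e-4 mol.
Fraction absorbed: 1 − 10^(−1.47) = 0.9661.
Incident photons needed: 1.240e-4 / 0.9661 = 1.284e-4 mol.
Photon count: 1.284e-4 × 6.022e23 = 7.7e19.

7.7e19 photons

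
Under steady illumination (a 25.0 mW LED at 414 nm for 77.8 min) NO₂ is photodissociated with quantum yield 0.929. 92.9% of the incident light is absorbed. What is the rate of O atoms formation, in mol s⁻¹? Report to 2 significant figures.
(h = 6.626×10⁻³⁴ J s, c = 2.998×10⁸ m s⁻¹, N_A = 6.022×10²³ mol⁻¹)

Photon energy at 414 nm: hc/λ = (6.626×10⁻³⁴)(2.998×10⁸)/(414×10⁻⁹) = 4.798×10⁻¹⁹ J.
Energy delivered: (25.0 mW)(4668 s) = 116.7 J.
Photons incident: 116.7 / 4.798×10⁻¹⁹ = 2.432×10²⁰, i.e. 2.432×10²⁰/6.022×10²³ = 4.039×10⁻⁴ mol.
Photons absorbed: 0.929 × 4.039×10⁻⁴ = 3.752×10⁻⁴ mol.
Product formed: 0.929 × 3.752×10⁻⁴ = 3.486×10⁻⁴ mol.
Rate: 3.486×10⁻⁴ / 4668 s = 7.5×10⁻⁸ mol s⁻¹.

7.5×10⁻⁸ mol s⁻¹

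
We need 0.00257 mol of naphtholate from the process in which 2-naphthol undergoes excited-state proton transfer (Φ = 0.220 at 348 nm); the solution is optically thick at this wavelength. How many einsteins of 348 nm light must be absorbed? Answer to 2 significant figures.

0.012 einstein

Photons that must be absorbed: 0.00257 / 0.220 = 0.01168 mol.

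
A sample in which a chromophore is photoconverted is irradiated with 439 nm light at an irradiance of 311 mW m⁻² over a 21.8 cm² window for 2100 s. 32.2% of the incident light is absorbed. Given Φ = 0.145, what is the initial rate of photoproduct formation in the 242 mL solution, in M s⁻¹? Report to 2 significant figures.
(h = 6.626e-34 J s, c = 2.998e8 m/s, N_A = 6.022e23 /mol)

Photon energy at 439 nm: hc/λ = (6.626e-34)(2.998e8)/(439e-9) = 4.525e-19 J.
Energy delivered: (311 mW m⁻²)(21.8e-4 m²)(2100 s) = 1.424 J.
Photons incident: 1.424 / 4.525e-19 = 3.147e18, i.e. 3.147e18/6.022e23 = 5.226e-6 mol.
Photons absorbed: 0.322 × 5.226e-6 = 1.683e-6 mol.
Product formed: 0.145 × 1.683e-6 = 2.440e-7 mol.
Rate: 2.440e-7 mol / (2100 s × 0.242 L) = 4.8e-10 M s⁻¹.

4.8e-10 M s⁻¹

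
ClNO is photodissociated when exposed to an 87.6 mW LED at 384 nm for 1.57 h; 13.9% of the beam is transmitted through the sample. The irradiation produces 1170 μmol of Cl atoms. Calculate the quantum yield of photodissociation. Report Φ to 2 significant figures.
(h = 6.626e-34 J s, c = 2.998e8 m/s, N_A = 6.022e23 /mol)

Φ = 0.86

Product: 1170 μmol = 0.00117 mol.
Photon energy at 384 nm: hc/λ = (6.626e-34)(2.998e8)/(384e-9) = 5.173e-19 J.
Energy delivered: (87.6 mW)(5652 s) = 495.1 J.
Photons incident: 495.1 / 5.173e-19 = 9.571e20, i.e. 9.571e20/6.022e23 = 0.001589 mol.
Fraction absorbed: 1 − 13.9/100 = 0.8610.
Photons absorbed: 0.8610 × 0.001589 = 0.001368 mol.
Φ = 0.00117 mol / 0.001368 mol photons = 0.86.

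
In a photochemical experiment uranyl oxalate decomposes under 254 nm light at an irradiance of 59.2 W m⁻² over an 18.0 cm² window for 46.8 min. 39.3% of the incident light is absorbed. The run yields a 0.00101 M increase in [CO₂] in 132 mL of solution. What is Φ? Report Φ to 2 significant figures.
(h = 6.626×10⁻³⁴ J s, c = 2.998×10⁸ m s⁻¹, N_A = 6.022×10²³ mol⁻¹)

Product: (0.00101 M)(0.132 L) = 1.333×10⁻⁴ mol.
Photon energy at 254 nm: hc/λ = (6.626×10⁻³⁴)(2.998×10⁸)/(254×10⁻⁹) = 7.821×10⁻¹⁹ J.
Energy delivered: (59.2 W m⁻²)(18.0×10⁻⁴ m²)(2808 s) = 299.2 J.
Photons incident: 299.2 / 7.821×10⁻¹⁹ = 3.826×10²⁰, i.e. 3.826×10²⁰/6.022×10²³ = 6.353×10⁻⁴ mol.
Photons absorbed: 0.393 × 6.353×10⁻⁴ = 2.497×10⁻⁴ mol.
Φ = 1.333×10⁻⁴ mol / 2.497×10⁻⁴ mol photons = 0.53.

Φ = 0.53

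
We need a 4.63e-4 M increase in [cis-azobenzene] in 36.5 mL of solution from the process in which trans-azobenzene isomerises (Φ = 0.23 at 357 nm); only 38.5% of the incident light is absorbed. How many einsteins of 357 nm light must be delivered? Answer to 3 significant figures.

Product: (4.63e-4 M)(0.0365 L) = 1.690e-5 mol.
Photons that must be absorbed: 1.690e-5 / 0.23 = 7.348e-5 mol.
Incident photons needed: 7.348e-5 / 0.385 = 1.909e-4 mol.

1.91e-4 einstein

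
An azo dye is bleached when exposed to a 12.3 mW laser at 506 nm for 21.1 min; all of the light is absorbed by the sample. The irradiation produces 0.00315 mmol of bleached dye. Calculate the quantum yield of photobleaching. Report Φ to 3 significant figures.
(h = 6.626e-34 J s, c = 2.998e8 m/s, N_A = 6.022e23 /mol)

Product: 0.00315 mmol = 3.15e-6 mol.
Photon energy at 506 nm: hc/λ = (6.626e-34)(2.998e8)/(506e-9) = 3.926e-19 J.
Energy delivered: (12.3 mW)(1266 s) = 15.57 J.
Photons incident: 15.57 / 3.926e-19 = 3.966e19, i.e. 3.966e19/6.022e23 = 6.586e-5 mol.
Φ = 3.15e-6 mol / 6.586e-5 mol photons = 0.0478.

Φ = 0.0478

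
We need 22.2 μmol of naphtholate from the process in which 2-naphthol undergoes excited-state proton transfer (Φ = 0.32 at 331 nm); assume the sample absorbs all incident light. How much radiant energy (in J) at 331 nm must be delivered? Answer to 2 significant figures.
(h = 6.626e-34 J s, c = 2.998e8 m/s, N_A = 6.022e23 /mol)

25 J

Product: 22.2 μmol = 2.22e-5 mol.
Photons that must be absorbed: 2.22e-5 / 0.32 = 6.938e-5 mol.
Photon energy: hc/λ = 6.001e-19 J; per mole, 3.614e5 J mol⁻¹.
Energy required: 6.938e-5 × 3.614e5 = 25 J.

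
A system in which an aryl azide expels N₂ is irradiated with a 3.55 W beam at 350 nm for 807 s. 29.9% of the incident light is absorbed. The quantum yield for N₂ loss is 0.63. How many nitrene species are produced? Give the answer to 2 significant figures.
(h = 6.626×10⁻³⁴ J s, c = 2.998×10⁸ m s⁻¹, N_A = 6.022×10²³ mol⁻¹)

Photon energy at 350 nm: hc/λ = (6.626×10⁻³⁴)(2.998×10⁸)/(350×10⁻⁹) = 5.676×10⁻¹⁹ J.
Energy delivered: (3.55 W)(807 s) = 2865 J.
Photons incident: 2865 / 5.676×10⁻¹⁹ = 5.048×10²¹, i.e. 5.048×10²¹/6.022×10²³ = 0.008383 mol.
Photons absorbed: 0.299 × 0.008383 = 0.002507 mol.
Product: Φ × n_abs = 0.63 × 0.002507 = 0.001579 mol.
As a count: 0.001579 × 6.022×10²³ = 9.5×10²⁰.

9.5×10²⁰ species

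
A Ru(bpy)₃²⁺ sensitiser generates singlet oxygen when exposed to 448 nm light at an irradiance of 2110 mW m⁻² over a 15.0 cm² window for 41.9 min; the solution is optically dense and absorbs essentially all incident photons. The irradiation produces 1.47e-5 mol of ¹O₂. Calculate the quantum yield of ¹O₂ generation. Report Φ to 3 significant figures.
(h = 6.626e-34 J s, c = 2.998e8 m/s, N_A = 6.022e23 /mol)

Photon energy at 448 nm: hc/λ = (6.626e-34)(2.998e8)/(448e-9) = 4.434e-19 J.
Energy delivered: (2110 mW m⁻²)(15.0e-4 m²)(2514 s) = 7.957 J.
Photons incident: 7.957 / 4.434e-19 = 1.795e19, i.e. 1.795e19/6.022e23 = 2.981e-5 mol.
Φ = 1.47e-5 mol / 2.981e-5 mol photons = 0.493.

Φ = 0.493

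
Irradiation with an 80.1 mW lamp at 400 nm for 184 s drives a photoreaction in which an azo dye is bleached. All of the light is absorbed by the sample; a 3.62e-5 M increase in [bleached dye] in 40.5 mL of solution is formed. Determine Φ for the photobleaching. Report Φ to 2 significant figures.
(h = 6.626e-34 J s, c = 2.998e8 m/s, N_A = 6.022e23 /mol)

Product: (3.62e-5 M)(0.0405 L) = 1.466e-6 mol.
Photon energy at 400 nm: hc/λ = (6.626e-34)(2.998e8)/(400e-9) = 4.966e-19 J.
Energy delivered: (80.1 mW)(184 s) = 14.74 J.
Photons incident: 14.74 / 4.966e-19 = 2.968e19, i.e. 2.968e19/6.022e23 = 4.929e-5 mol.
Φ = 1.466e-6 mol / 4.929e-5 mol photons = 0.030.

Φ = 0.030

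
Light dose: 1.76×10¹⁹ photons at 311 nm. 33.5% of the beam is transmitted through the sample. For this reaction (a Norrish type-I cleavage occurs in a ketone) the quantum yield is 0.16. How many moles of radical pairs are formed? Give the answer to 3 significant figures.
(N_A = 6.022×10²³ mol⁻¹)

Moles of photons: 1.76×10¹⁹ / 6.022×10²³ = 2.923×10⁻⁵ mol.
Fraction absorbed: 1 − 33.5/100 = 0.6650.
Photons absorbed: 0.6650 × 2.923×10⁻⁵ = 1.944×10⁻⁵ mol.
Product: Φ × n_abs = 0.16 × 1.944×10⁻⁵ = 3.110×10⁻⁶ mol.

3.11×10⁻⁶ mol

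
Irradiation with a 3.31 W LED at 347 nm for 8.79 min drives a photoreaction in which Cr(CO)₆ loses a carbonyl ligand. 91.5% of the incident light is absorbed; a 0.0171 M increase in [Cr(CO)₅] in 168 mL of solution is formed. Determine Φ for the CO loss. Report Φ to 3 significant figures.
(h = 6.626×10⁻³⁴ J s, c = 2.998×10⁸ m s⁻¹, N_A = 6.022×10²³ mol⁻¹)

Φ = 0.620

Product: (0.0171 M)(0.168 L) = 0.002873 mol.
Photon energy at 347 nm: hc/λ = (6.626×10⁻³⁴)(2.998×10⁸)/(347×10⁻⁹) = 5.725×10⁻¹⁹ J.
Energy delivered: (3.31 W)(527.4 s) = 1746 J.
Photons incident: 1746 / 5.725×10⁻¹⁹ = 3.050×10²¹, i.e. 3.050×10²¹/6.022×10²³ = 0.005065 mol.
Photons absorbed: 0.915 × 0.005065 = 0.004634 mol.
Φ = 0.002873 mol / 0.004634 mol photons = 0.620.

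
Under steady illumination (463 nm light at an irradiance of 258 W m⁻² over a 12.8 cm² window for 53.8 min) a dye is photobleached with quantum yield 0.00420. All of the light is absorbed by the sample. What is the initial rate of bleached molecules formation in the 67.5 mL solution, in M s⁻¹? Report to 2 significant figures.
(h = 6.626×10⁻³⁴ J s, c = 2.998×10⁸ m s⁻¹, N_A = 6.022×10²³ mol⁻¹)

8.0×10⁻⁸ M s⁻¹

Photon energy at 463 nm: hc/λ = (6.626×10⁻³⁴)(2.998×10⁸)/(463×10⁻⁹) = 4.290×10⁻¹⁹ J.
Energy delivered: (258 W m⁻²)(12.8×10⁻⁴ m²)(3228 s) = 1066 J.
Photons incident: 1066 / 4.290×10⁻¹⁹ = 2.485×10²¹, i.e. 2.485×10²¹/6.022×10²³ = 0.004127 mol.
Product formed: 0.00420 × 0.004127 = 1.733×10⁻⁵ mol.
Rate: 1.733×10⁻⁵ mol / (3228 s × 0.0675 L) = 8.0×10⁻⁸ M s⁻¹.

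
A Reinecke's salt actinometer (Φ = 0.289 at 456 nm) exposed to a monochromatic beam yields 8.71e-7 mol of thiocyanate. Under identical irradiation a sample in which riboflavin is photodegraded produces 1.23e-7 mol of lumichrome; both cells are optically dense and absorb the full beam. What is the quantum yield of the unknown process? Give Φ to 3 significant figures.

Φ = 0.0408

Photons absorbed by the actinometer: 8.71e-7 / 0.289 = 3.014e-6 mol.
Φ(unknown) = 1.23e-7 / 3.014e-6 = 0.0408.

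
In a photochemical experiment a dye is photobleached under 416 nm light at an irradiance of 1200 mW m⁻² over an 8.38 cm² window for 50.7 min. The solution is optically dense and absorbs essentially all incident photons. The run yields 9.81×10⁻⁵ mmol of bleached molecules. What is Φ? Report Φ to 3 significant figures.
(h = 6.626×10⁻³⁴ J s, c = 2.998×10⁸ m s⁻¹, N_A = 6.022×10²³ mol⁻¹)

Φ = 0.00922

Product: 9.81×10⁻⁵ mmol = 9.81×10⁻⁸ mol.
Photon energy at 416 nm: hc/λ = (6.626×10⁻³⁴)(2.998×10⁸)/(416×10⁻⁹) = 4.775×10⁻¹⁹ J.
Energy delivered: (1200 mW m⁻²)(8.38×10⁻⁴ m²)(3042 s) = 3.059 J.
Photons incident: 3.059 / 4.775×10⁻¹⁹ = 6.406×10¹⁸, i.e. 6.406×10¹⁸/6.022×10²³ = 1.064×10⁻⁵ mol.
Φ = 9.81×10⁻⁸ mol / 1.064×10⁻⁵ mol photons = 0.00922.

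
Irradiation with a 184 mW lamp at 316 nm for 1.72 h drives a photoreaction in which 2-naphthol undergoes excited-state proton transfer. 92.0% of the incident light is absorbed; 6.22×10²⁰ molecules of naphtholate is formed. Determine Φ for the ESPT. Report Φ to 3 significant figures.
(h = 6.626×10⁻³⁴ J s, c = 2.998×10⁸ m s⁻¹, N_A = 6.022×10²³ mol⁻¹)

Φ = 0.373

Product: 6.22×10²⁰ / 6.022×10²³ = 0.001033 mol.
Photon energy at 316 nm: hc/λ = (6.626×10⁻³⁴)(2.998×10⁸)/(316×10⁻⁹) = 6.286×10⁻¹⁹ J.
Energy delivered: (184 mW)(6192 s) = 1139 J.
Photons incident: 1139 / 6.286×10⁻¹⁹ = 1.812×10²¹, i.e. 1.812×10²¹/6.022×10²³ = 0.003009 mol.
Photons absorbed: 0.920 × 0.003009 = 0.002768 mol.
Φ = 0.001033 mol / 0.002768 mol photons = 0.373.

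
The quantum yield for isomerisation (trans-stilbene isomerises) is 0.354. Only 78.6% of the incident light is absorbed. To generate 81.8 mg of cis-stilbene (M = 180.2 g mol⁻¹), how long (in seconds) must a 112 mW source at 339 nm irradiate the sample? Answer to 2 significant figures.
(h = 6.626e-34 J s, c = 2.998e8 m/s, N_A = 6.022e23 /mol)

Product: 81.8 mg / 180.2 g mol⁻¹ = 4.539e-4 mol.
Photons that must be absorbed: 4.539e-4 / 0.354 = 0.001282 mol.
Incident photons needed: 0.001282 / 0.786 = 0.001631 mol.
Photon energy: hc/λ = 5.860e-19 J; per mole, 3.529e5 J mol⁻¹.
Energy required: 0.001631 × 3.529e5 = 575.6 J.
Time: 575.6 J / 0.112 W = 5100 s.

t ≈ 5100 s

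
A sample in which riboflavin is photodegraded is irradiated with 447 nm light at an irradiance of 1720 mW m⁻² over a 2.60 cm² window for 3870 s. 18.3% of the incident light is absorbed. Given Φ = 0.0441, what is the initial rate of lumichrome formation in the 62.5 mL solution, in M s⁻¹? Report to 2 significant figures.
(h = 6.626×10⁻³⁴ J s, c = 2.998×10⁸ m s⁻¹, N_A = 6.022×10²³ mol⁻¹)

2.2×10⁻¹⁰ M s⁻¹

Photon energy at 447 nm: hc/λ = (6.626×10⁻³⁴)(2.998×10⁸)/(447×10⁻⁹) = 4.444×10⁻¹⁹ J.
Energy delivered: (1720 mW m⁻²)(2.60×10⁻⁴ m²)(3870 s) = 1.731 J.
Photons incident: 1.731 / 4.444×10⁻¹⁹ = 3.895×10¹⁸, i.e. 3.895×10¹⁸/6.022×10²³ = 6.468×10⁻⁶ mol.
Photons absorbed: 0.183 × 6.468×10⁻⁶ = 1.184×10⁻⁶ mol.
Product formed: 0.0441 × 1.184×10⁻⁶ = 5.221×10⁻⁸ mol.
Rate: 5.221×10⁻⁸ mol / (3870 s × 0.0625 L) = 2.2×10⁻¹⁰ M s⁻¹.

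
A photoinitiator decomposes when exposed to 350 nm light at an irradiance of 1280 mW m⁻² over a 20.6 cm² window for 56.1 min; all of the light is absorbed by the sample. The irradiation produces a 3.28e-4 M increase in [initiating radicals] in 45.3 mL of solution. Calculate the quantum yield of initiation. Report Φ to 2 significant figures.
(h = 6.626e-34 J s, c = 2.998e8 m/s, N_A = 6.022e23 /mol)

Φ = 0.57

Product: (3.28e-4 M)(0.0453 L) = 1.486e-5 mol.
Photon energy at 350 nm: hc/λ = (6.626e-34)(2.998e8)/(350e-9) = 5.676e-19 J.
Energy delivered: (1280 mW m⁻²)(20.6e-4 m²)(3366 s) = 8.875 J.
Photons incident: 8.875 / 5.676e-19 = 1.564e19, i.e. 1.564e19/6.022e23 = 2.597e-5 mol.
Φ = 1.486e-5 mol / 2.597e-5 mol photons = 0.57.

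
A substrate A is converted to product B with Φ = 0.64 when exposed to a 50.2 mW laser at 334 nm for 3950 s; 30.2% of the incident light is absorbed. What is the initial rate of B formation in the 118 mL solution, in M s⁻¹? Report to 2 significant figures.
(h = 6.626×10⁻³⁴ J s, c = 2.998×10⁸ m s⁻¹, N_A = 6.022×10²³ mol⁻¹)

2.3×10⁻⁷ M s⁻¹

Photon energy at 334 nm: hc/λ = (6.626×10⁻³⁴)(2.998×10⁸)/(334×10⁻⁹) = 5.948×10⁻¹⁹ J.
Energy delivered: (50.2 mW)(3950 s) = 198.3 J.
Photons incident: 198.3 / 5.948×10⁻¹⁹ = 3.334×10²⁰, i.e. 3.334×10²⁰/6.022×10²³ = 5.536×10⁻⁴ mol.
Photons absorbed: 0.302 × 5.536×10⁻⁴ = 1.672×10⁻⁴ mol.
Product formed: 0.64 × 1.672×10⁻⁴ = 1.070×10⁻⁴ mol.
Rate: 1.070×10⁻⁴ mol / (3950 s × 0.118 L) = 2.3×10⁻⁷ M s⁻¹.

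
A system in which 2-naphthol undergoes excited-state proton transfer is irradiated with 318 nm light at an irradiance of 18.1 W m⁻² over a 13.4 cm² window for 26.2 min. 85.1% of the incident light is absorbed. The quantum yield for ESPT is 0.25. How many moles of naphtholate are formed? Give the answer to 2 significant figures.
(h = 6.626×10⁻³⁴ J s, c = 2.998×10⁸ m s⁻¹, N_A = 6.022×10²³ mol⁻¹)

2.2×10⁻⁵ mol

Photon energy at 318 nm: hc/λ = (6.626×10⁻³⁴)(2.998×10⁸)/(318×10⁻⁹) = 6.247×10⁻¹⁹ J.
Energy delivered: (18.1 W m⁻²)(13.4×10⁻⁴ m²)(1572 s) = 38.13 J.
Photons incident: 38.13 / 6.247×10⁻¹⁹ = 6.104×10¹⁹, i.e. 6.104×10¹⁹/6.022×10²³ = 1.014×10⁻⁴ mol.
Photons absorbed: 0.851 × 1.014×10⁻⁴ = 8.629×10⁻⁵ mol.
Product: Φ × n_abs = 0.25 × 8.629×10⁻⁵ = 2.157×10⁻⁵ mol.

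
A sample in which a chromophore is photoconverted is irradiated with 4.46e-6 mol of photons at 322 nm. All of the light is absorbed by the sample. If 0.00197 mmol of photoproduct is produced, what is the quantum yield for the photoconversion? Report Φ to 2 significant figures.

Φ = 0.44

Product: 0.00197 mmol = 1.97e-6 mol.
Φ = 1.97e-6 mol / 4.46e-6 mol photons = 0.44.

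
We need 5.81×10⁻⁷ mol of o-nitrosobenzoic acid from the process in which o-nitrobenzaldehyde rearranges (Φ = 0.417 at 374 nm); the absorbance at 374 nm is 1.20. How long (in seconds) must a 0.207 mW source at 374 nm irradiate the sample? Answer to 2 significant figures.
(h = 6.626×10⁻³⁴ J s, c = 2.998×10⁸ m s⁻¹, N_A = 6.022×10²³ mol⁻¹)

Photons that must be absorbed: 5.81×10⁻⁷ / 0.417 = 1.393×10⁻⁶ mol.
Fraction absorbed: 1 − 10^(−1.20) = 0.9369.
Incident photons needed: 1.393×10⁻⁶ / 0.9369 = 1.487×10⁻⁶ mol.
Photon energy: hc/λ = 5.311×10⁻¹⁹ J; per mole, 3.198×10⁵ J mol⁻¹.
Energy required: 1.487×10⁻⁶ × 3.198×10⁵ = 0.4755 J.
Time: 0.4755 J / 0.000207 W = 2300 s.

t ≈ 2300 s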